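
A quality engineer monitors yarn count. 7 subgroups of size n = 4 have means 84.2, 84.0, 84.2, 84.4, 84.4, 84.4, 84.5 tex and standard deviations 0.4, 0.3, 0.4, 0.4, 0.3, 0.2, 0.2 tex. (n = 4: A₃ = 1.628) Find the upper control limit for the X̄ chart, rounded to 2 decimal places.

84.81

X̄̄ = (84.2 + 84.0 + 84.2 + 84.4 + 84.4 + 84.4 + 84.5) / 7 = 84.3000
s̄ = (0.4 + 0.3 + 0.4 + 0.4 + 0.3 + 0.2 + 0.2) / 7 = 0.3143
UCL = X̄̄ + A₃·s̄ = 84.3000 + 1.628 × 0.3143 = 84.8117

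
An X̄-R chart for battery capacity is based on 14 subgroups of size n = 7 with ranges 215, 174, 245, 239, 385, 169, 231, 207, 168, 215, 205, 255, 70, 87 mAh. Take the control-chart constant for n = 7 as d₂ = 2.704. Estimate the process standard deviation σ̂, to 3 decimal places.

75.682

R̄ = (215 + 174 + 245 + 239 + 385 + 169 + 231 + 207 + 168 + 215 + 205 + 255 + 70 + 87) / 14 = 204.6429
σ̂ = R̄ / d₂ = 204.6429 / 2.704 = 75.6815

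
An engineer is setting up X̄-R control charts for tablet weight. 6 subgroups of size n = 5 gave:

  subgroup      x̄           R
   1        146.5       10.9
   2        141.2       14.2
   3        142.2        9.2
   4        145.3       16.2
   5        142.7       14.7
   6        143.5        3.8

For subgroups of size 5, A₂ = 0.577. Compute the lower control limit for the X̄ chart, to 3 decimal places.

X̄̄ = (146.5 + 141.2 + 142.2 + 145.3 + 142.7 + 143.5) / 6 = 861.4000 / 6 = 143.5667
R̄ = (10.9 + 14.2 + 9.2 + 16.2 + 14.7 + 3.8) / 6 = 69.0000 / 6 = 11.5000
LCL = X̄̄ − A₂·R̄ = 143.5667 − 0.577 × 11.5000 = 136.9312

136.931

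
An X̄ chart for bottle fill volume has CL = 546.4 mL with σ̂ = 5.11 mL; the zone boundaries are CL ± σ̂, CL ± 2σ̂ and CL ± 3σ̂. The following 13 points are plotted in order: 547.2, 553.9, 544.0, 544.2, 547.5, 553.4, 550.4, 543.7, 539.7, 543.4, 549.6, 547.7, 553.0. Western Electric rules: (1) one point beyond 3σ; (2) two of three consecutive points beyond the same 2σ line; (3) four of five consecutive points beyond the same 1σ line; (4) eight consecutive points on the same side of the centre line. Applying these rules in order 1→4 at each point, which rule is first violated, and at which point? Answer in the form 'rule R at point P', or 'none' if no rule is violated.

Zone of each point (C = within 1σ̂, B = 1σ̂–2σ̂, A = 2σ̂–3σ̂, * = beyond 3σ̂; sign = side of CL): 1:+C, 2:+B, 3:-C, 4:-C, 5:+C, 6:+B, 7:+C, 8:-C, 9:-B, 10:-C, 11:+C, 12:+C, 13:+B
No rule fires across all 13 points.

none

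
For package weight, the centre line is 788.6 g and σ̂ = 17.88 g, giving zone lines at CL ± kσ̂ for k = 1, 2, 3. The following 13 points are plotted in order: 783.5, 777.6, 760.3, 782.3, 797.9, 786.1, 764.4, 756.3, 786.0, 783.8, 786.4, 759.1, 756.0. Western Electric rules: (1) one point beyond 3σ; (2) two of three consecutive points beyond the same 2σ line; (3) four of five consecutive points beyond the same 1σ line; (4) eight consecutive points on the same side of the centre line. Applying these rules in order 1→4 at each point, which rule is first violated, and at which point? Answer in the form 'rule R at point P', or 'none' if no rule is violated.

rule 4 at point 13

Zone of each point (C = within 1σ̂, B = 1σ̂–2σ̂, A = 2σ̂–3σ̂, * = beyond 3σ̂; sign = side of CL): 1:-C, 2:-C, 3:-B, 4:-C, 5:+C, 6:-C, 7:-B, 8:-B, 9:-C, 10:-C, 11:-C, 12:-B, 13:-B
Rule 4 (eight consecutive points on the same side of the centre line) is satisfied at point 13.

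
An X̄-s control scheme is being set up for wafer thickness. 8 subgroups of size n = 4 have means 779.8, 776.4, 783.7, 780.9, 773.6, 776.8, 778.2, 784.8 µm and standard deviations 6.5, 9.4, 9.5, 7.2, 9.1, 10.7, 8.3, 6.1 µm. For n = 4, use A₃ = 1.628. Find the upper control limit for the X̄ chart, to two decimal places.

792.87

X̄̄ = (779.8 + 776.4 + 783.7 + 780.9 + 773.6 + 776.8 + 778.2 + 784.8) / 8 = 779.2750
s̄ = (6.5 + 9.4 + 9.5 + 7.2 + 9.1 + 10.7 + 8.3 + 6.1) / 8 = 8.3500
UCL = X̄̄ + A₃·s̄ = 779.2750 + 1.628 × 8.3500 = 792.8688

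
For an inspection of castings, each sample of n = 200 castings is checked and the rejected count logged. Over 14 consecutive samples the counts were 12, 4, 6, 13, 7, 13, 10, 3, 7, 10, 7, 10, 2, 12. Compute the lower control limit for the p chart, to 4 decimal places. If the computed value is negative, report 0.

p̄ = Σdᵢ / (k·n) = 116 / (14 × 200) = 0.04143
LCL = p̄ − 3·√(p̄(1−p̄)/n) = 0.04143 − 3 × 0.01409 = -0.00084 → 0 (negative, so LCL = 0)

0.0000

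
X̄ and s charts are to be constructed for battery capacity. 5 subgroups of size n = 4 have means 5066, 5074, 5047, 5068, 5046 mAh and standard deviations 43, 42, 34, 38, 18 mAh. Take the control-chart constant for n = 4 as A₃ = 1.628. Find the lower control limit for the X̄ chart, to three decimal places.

X̄̄ = (5066 + 5074 + 5047 + 5068 + 5046) / 5 = 5060.2000
s̄ = (43 + 42 + 34 + 38 + 18) / 5 = 35.0000
LCL = X̄̄ − A₃·s̄ = 5060.2000 − 1.628 × 35.0000 = 5003.2200

5003.220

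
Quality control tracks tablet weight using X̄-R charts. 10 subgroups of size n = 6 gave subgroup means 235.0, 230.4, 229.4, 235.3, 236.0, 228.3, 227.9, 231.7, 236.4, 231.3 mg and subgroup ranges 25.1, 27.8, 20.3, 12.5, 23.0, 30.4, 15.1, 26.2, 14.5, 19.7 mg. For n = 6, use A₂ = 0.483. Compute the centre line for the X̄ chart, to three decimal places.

232.170

X̄̄ = (235.0 + 230.4 + 229.4 + 235.3 + 236.0 + 228.3 + 227.9 + 231.7 + 236.4 + 231.3) / 10 = 2321.7000 / 10 = 232.1700
CL = X̄̄ = 232.1700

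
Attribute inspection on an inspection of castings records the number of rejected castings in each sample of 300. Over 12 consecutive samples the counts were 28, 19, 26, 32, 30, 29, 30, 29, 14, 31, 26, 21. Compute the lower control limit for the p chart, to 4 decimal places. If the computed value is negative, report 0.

p̄ = Σdᵢ / (k·n) = 315 / (12 × 300) = 0.08750
LCL = p̄ − 3·√(p̄(1−p̄)/n) = 0.08750 − 3 × 0.01631 = 0.03856

0.0386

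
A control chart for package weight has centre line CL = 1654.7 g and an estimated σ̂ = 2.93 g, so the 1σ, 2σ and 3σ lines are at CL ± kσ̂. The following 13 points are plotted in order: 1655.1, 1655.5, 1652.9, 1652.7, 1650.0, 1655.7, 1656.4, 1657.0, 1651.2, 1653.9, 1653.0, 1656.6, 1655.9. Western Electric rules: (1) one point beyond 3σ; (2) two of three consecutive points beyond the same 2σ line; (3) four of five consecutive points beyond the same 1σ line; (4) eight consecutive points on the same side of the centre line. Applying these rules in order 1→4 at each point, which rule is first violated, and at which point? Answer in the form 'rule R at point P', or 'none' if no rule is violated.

none

Zone of each point (C = within 1σ̂, B = 1σ̂–2σ̂, A = 2σ̂–3σ̂, * = beyond 3σ̂; sign = side of CL): 1:+C, 2:+C, 3:-C, 4:-C, 5:-B, 6:+C, 7:+C, 8:+C, 9:-B, 10:-C, 11:-C, 12:+C, 13:+C
No rule fires across all 13 points.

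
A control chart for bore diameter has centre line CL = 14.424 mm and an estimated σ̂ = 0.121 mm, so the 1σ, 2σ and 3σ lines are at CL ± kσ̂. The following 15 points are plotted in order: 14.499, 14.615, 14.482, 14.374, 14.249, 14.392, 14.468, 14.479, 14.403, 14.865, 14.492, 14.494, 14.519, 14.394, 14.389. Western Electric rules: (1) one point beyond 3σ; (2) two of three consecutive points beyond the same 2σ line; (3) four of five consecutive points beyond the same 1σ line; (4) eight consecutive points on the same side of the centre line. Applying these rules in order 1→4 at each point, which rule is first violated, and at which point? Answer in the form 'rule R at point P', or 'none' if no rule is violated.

rule 1 at point 10

Zone of each point (C = within 1σ̂, B = 1σ̂–2σ̂, A = 2σ̂–3σ̂, * = beyond 3σ̂; sign = side of CL): 1:+C, 2:+B, 3:+C, 4:-C, 5:-B, 6:-C, 7:+C, 8:+C, 9:-C, 10:+*, 11:+C, 12:+C, 13:+C, 14:-C, 15:-C
Rule 1 (one point beyond the 3σ limits) is satisfied at point 10.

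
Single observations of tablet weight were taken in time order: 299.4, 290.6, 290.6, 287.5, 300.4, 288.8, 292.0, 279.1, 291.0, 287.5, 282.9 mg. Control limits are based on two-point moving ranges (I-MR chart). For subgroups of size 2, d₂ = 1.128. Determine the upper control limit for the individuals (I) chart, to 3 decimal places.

309.264

X̄ = (299.4 + 290.6 + 290.6 + 287.5 + 300.4 + 288.8 + 292.0 + 279.1 + 291.0 + 287.5 + 282.9) / 11 = 289.9818
Moving ranges: 8.8, 0.0, 3.1, 12.9, 11.6, 3.2, 12.9, 11.9, 3.5, 4.6; M̄R̄ = 72.5000 / 10 = 7.2500
UCL = X̄ + 3·M̄R̄/d₂ = 289.9818 + 3 × 7.2500 / 1.128 = 309.2637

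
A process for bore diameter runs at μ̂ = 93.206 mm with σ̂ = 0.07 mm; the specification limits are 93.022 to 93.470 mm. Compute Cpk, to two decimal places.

Cpu = (USL − μ̂) / (3σ̂) = (93.470 − 93.206) / (3 × 0.07) = 1.2571; Cpl = (μ̂ − LSL) / (3σ̂) = (93.206 − 93.022) / (3 × 0.07) = 0.8762; Cpk = min(Cpu, Cpl) = 0.8762

0.88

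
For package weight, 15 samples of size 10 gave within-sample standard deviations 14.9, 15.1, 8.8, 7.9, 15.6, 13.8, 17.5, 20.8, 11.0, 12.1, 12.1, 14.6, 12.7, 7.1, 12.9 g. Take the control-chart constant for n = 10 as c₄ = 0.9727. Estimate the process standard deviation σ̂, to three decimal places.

s̄ = (14.9 + 15.1 + 8.8 + 7.9 + 15.6 + 13.8 + 17.5 + 20.8 + 11.0 + 12.1 + 12.1 + 14.6 + 12.7 + 7.1 + 12.9) / 15 = 13.1267
σ̂ = s̄ / c₄ = 13.1267 / 0.9727 = 13.4951

13.495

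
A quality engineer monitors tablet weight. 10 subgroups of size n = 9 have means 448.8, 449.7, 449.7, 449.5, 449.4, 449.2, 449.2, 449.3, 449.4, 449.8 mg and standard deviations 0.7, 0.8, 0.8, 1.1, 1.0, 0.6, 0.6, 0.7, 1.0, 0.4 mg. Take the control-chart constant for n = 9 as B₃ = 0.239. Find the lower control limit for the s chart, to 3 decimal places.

s̄ = (0.7 + 0.8 + 0.8 + 1.1 + 1.0 + 0.6 + 0.6 + 0.7 + 1.0 + 0.4) / 10 = 0.7700
LCL_s = B₃·s̄ = 0.239 × 0.7700 = 0.1840

0.184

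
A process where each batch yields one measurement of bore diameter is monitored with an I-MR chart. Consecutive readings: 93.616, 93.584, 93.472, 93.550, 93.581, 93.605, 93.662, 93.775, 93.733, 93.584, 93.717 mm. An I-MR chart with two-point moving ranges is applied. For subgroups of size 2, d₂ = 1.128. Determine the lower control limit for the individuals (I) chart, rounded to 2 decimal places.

93.42

X̄ = (93.616 + 93.584 + 93.472 + 93.550 + 93.581 + 93.605 + 93.662 + 93.775 + 93.733 + 93.584 + 93.717) / 11 = 93.6254
Moving ranges: 0.032, 0.112, 0.078, 0.031, 0.024, 0.057, 0.113, 0.042, 0.149, 0.133; M̄R̄ = 0.7710 / 10 = 0.0771
LCL = X̄ − 3·M̄R̄/d₂ = 93.6254 − 3 × 0.0771 / 1.128 = 93.4203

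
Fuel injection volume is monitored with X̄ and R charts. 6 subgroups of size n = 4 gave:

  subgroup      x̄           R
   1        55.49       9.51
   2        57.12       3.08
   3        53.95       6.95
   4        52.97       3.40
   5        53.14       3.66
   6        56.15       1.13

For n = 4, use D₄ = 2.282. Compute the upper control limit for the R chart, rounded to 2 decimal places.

10.55

R̄ = (9.51 + 3.08 + 6.95 + 3.40 + 3.66 + 1.13) / 6 = 27.7300 / 6 = 4.6217
UCL_R = D₄·R̄ = 2.282 × 4.6217 = 10.5466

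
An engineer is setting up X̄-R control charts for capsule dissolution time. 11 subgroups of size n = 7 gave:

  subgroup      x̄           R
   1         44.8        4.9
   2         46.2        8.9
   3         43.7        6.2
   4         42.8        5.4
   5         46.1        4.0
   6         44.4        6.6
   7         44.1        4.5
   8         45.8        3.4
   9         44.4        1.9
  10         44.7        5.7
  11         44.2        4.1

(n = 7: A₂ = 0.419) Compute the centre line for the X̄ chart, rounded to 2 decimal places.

X̄̄ = (44.8 + 46.2 + 43.7 + 42.8 + 46.1 + 44.4 + 44.1 + 45.8 + 44.4 + 44.7 + 44.2) / 11 = 491.2000 / 11 = 44.6545
CL = X̄̄ = 44.6545

44.65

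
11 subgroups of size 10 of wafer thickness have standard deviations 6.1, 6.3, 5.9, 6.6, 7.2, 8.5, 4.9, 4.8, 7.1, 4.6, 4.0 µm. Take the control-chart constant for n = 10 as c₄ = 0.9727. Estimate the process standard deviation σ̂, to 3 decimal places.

s̄ = (6.1 + 6.3 + 5.9 + 6.6 + 7.2 + 8.5 + 4.9 + 4.8 + 7.1 + 4.6 + 4.0) / 11 = 6.0000
σ̂ = s̄ / c₄ = 6.0000 / 0.9727 = 6.1684

6.168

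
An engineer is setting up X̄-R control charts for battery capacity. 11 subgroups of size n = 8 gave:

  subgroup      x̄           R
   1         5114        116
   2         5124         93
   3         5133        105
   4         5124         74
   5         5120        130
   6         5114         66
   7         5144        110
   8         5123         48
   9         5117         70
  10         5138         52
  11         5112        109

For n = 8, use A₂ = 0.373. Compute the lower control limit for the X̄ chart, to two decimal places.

X̄̄ = (5114 + 5124 + 5133 + 5124 + 5120 + 5114 + 5144 + 5123 + 5117 + 5138 + 5112) / 11 = 56363.0000 / 11 = 5123.9091
R̄ = (116 + 93 + 105 + 74 + 130 + 66 + 110 + 48 + 70 + 52 + 109) / 11 = 973.0000 / 11 = 88.4545
LCL = X̄̄ − A₂·R̄ = 5123.9091 − 0.373 × 88.4545 = 5090.9155

5090.92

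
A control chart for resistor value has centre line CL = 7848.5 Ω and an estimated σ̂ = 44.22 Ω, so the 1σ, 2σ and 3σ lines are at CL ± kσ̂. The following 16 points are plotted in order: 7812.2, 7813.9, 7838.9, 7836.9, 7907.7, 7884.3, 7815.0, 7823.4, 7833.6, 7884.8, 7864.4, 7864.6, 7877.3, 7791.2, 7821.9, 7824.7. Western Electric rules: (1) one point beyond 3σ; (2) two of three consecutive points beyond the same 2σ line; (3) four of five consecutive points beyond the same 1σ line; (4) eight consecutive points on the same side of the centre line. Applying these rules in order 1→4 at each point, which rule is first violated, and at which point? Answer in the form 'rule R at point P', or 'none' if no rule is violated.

Zone of each point (C = within 1σ̂, B = 1σ̂–2σ̂, A = 2σ̂–3σ̂, * = beyond 3σ̂; sign = side of CL): 1:-C, 2:-C, 3:-C, 4:-C, 5:+B, 6:+C, 7:-C, 8:-C, 9:-C, 10:+C, 11:+C, 12:+C, 13:+C, 14:-B, 15:-C, 16:-C
No rule fires across all 16 points.

none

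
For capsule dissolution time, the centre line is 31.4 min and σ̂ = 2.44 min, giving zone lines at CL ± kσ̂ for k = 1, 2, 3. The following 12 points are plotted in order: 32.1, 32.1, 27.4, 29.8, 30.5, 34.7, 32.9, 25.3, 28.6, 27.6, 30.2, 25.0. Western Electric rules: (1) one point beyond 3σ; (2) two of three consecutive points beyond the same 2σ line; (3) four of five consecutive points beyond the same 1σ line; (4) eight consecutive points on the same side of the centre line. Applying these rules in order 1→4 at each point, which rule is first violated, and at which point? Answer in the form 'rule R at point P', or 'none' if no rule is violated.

rule 3 at point 12

Zone of each point (C = within 1σ̂, B = 1σ̂–2σ̂, A = 2σ̂–3σ̂, * = beyond 3σ̂; sign = side of CL): 1:+C, 2:+C, 3:-B, 4:-C, 5:-C, 6:+B, 7:+C, 8:-A, 9:-B, 10:-B, 11:-C, 12:-A
Rule 3 (four of five consecutive points beyond the same 1σ limit) is satisfied at point 12.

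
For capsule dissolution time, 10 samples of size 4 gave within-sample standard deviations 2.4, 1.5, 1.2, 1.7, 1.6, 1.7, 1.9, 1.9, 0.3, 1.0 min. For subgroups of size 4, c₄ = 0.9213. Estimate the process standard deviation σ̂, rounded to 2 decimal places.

s̄ = (2.4 + 1.5 + 1.2 + 1.7 + 1.6 + 1.7 + 1.9 + 1.9 + 0.3 + 1.0) / 10 = 1.5200
σ̂ = s̄ / c₄ = 1.5200 / 0.9213 = 1.6498

1.65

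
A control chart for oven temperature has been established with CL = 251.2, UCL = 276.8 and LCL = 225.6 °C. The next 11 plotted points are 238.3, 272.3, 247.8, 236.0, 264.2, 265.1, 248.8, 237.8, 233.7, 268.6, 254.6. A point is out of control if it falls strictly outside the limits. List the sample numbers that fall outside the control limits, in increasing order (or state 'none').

none

All 11 points lie within [225.6, 276.8].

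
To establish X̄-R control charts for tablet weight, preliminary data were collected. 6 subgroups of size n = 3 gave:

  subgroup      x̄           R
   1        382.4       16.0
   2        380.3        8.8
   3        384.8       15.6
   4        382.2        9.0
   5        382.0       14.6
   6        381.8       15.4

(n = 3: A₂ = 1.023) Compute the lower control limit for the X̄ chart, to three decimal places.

368.712

X̄̄ = (382.4 + 380.3 + 384.8 + 382.2 + 382.0 + 381.8) / 6 = 2293.5000 / 6 = 382.2500
R̄ = (16.0 + 8.8 + 15.6 + 9.0 + 14.6 + 15.4) / 6 = 79.4000 / 6 = 13.2333
LCL = X̄̄ − A₂·R̄ = 382.2500 − 1.023 × 13.2333 = 368.7123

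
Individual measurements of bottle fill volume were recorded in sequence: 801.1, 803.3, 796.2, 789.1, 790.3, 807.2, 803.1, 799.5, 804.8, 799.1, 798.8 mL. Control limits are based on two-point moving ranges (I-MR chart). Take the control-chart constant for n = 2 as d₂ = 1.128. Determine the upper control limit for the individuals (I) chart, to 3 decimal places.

813.547

X̄ = (801.1 + 803.3 + 796.2 + 789.1 + 790.3 + 807.2 + 803.1 + 799.5 + 804.8 + 799.1 + 798.8) / 11 = 799.3182
Moving ranges: 2.2, 7.1, 7.1, 1.2, 16.9, 4.1, 3.6, 5.3, 5.7, 0.3; M̄R̄ = 53.5000 / 10 = 5.3500
UCL = X̄ + 3·M̄R̄/d₂ = 799.3182 + 3 × 5.3500 / 1.128 = 813.5469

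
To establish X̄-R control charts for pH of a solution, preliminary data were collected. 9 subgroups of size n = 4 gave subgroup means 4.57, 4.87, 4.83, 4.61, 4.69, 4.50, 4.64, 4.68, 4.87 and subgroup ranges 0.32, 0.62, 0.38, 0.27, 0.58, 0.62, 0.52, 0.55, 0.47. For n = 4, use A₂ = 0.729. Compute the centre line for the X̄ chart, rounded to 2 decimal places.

4.70

X̄̄ = (4.57 + 4.87 + 4.83 + 4.61 + 4.69 + 4.50 + 4.64 + 4.68 + 4.87) / 9 = 42.2600 / 9 = 4.6956
CL = X̄̄ = 4.6956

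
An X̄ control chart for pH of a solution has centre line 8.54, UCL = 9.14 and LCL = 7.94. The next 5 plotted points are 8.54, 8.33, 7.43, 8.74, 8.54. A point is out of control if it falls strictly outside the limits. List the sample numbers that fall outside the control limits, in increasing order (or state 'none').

Compare each point to [7.94, 9.14]: sample 3 = 7.43 < LCL.

3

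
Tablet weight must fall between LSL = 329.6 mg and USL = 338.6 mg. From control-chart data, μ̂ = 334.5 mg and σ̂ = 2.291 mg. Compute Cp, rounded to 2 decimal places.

Cp = (USL − LSL) / (6σ̂) = (338.6 − 329.6) / (6 × 2.291) = 9.0000 / 13.7460 = 0.6547

0.65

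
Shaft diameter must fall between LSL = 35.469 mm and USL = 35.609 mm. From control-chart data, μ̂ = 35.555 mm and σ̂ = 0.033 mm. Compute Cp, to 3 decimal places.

Cp = (USL − LSL) / (6σ̂) = (35.609 − 35.469) / (6 × 0.033) = 0.1400 / 0.1980 = 0.7071

0.707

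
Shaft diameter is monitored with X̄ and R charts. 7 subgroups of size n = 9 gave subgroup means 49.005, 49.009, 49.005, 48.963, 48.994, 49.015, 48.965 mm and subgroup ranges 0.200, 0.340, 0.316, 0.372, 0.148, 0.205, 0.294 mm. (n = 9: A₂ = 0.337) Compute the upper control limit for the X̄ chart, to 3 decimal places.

X̄̄ = (49.005 + 49.009 + 49.005 + 48.963 + 48.994 + 49.015 + 48.965) / 7 = 342.9560 / 7 = 48.9937
R̄ = (0.200 + 0.340 + 0.316 + 0.372 + 0.148 + 0.205 + 0.294) / 7 = 1.8750 / 7 = 0.2679
UCL = X̄̄ + A₂·R̄ = 48.9937 + 0.337 × 0.2679 = 49.0840

49.084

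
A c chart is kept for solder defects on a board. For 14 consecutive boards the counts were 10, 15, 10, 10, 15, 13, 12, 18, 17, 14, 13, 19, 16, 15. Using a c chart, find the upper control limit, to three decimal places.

c̄ = (10 + 15 + 10 + 10 + 15 + 13 + 12 + 18 + 17 + 14 + 13 + 19 + 16 + 15) / 14 = 197 / 14 = 14.0714
UCL = c̄ + 3√c̄ = 14.0714 + 3 × √14.0714 = 14.0714 + 3 × 3.7512 = 25.3250

25.325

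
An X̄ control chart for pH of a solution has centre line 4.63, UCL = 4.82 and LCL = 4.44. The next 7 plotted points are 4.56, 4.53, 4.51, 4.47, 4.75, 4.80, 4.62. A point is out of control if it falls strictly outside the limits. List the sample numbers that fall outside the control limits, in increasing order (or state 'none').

none

All 7 points lie within [4.44, 4.82].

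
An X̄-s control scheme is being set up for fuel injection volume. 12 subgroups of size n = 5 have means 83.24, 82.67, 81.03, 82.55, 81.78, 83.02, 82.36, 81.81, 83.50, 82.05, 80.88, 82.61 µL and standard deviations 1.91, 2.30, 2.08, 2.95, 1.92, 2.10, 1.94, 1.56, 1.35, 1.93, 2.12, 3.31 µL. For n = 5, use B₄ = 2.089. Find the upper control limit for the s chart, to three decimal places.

4.434

s̄ = (1.91 + 2.30 + 2.08 + 2.95 + 1.92 + 2.10 + 1.94 + 1.56 + 1.35 + 1.93 + 2.12 + 3.31) / 12 = 2.1225
UCL_s = B₄·s̄ = 2.089 × 2.1225 = 4.4339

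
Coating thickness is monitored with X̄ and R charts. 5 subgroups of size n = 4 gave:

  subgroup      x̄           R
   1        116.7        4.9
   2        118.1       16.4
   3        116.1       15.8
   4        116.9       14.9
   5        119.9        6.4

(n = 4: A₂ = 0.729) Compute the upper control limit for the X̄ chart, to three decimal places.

X̄̄ = (116.7 + 118.1 + 116.1 + 116.9 + 119.9) / 5 = 587.7000 / 5 = 117.5400
R̄ = (4.9 + 16.4 + 15.8 + 14.9 + 6.4) / 5 = 58.4000 / 5 = 11.6800
UCL = X̄̄ + A₂·R̄ = 117.5400 + 0.729 × 11.6800 = 126.0547

126.055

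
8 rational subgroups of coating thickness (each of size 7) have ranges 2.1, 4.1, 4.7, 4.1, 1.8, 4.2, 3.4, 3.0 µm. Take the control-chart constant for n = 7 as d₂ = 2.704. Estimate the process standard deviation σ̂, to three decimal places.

1.267

R̄ = (2.1 + 4.1 + 4.7 + 4.1 + 1.8 + 4.2 + 3.4 + 3.0) / 8 = 3.4250
σ̂ = R̄ / d₂ = 3.4250 / 2.704 = 1.2666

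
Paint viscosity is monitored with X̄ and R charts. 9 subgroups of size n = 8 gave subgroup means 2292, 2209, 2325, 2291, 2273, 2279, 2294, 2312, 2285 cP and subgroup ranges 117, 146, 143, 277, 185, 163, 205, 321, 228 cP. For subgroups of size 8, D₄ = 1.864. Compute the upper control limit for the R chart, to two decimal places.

R̄ = (117 + 146 + 143 + 277 + 185 + 163 + 205 + 321 + 228) / 9 = 1785.0000 / 9 = 198.3333
UCL_R = D₄·R̄ = 1.864 × 198.3333 = 369.6933

369.69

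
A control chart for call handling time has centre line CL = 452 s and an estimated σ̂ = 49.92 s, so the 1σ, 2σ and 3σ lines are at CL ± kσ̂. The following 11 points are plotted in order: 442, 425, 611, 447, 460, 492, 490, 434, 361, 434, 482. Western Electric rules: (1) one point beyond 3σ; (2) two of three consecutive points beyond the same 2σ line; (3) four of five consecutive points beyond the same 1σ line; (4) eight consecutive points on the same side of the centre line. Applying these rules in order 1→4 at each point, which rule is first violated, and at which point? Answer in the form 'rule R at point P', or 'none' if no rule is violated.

Zone of each point (C = within 1σ̂, B = 1σ̂–2σ̂, A = 2σ̂–3σ̂, * = beyond 3σ̂; sign = side of CL): 1:-C, 2:-C, 3:+*, 4:-C, 5:+C, 6:+C, 7:+C, 8:-C, 9:-B, 10:-C, 11:+C
Rule 1 (one point beyond the 3σ limits) is satisfied at point 3.

rule 1 at point 3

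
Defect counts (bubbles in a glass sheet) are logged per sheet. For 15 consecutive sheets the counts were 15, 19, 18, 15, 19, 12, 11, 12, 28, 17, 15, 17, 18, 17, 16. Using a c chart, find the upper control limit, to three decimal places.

28.823

c̄ = (15 + 19 + 18 + 15 + 19 + 12 + 11 + 12 + 28 + 17 + 15 + 17 + 18 + 17 + 16) / 15 = 249 / 15 = 16.6000
UCL = c̄ + 3√c̄ = 16.6000 + 3 × √16.6000 = 16.6000 + 3 × 4.0743 = 28.8229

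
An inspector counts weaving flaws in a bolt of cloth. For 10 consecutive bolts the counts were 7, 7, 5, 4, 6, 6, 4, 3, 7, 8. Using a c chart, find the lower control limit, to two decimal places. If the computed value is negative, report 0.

c̄ = (7 + 7 + 5 + 4 + 6 + 6 + 4 + 3 + 7 + 8) / 10 = 57 / 10 = 5.7000
LCL = c̄ − 3√c̄ = 5.7000 − 3 × 2.3875 = -1.4624 → 0 (cannot be negative)

0.00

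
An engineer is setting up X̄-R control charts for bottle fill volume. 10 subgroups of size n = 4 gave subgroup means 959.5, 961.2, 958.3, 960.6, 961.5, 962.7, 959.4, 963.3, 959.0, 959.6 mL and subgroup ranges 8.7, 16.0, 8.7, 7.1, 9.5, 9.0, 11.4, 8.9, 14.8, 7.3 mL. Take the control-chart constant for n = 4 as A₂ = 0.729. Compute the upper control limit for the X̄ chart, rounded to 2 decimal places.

967.90

X̄̄ = (959.5 + 961.2 + 958.3 + 960.6 + 961.5 + 962.7 + 959.4 + 963.3 + 959.0 + 959.6) / 10 = 9605.1000 / 10 = 960.5100
R̄ = (8.7 + 16.0 + 8.7 + 7.1 + 9.5 + 9.0 + 11.4 + 8.9 + 14.8 + 7.3) / 10 = 101.4000 / 10 = 10.1400
UCL = X̄̄ + A₂·R̄ = 960.5100 + 0.729 × 10.1400 = 967.9021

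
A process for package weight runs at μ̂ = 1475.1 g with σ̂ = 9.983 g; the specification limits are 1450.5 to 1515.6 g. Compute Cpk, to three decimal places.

Cpu = (USL − μ̂) / (3σ̂) = (1515.6 − 1475.1) / (3 × 9.983) = 1.3523; Cpl = (μ̂ − LSL) / (3σ̂) = (1475.1 − 1450.5) / (3 × 9.983) = 0.8214; Cpk = min(Cpu, Cpl) = 0.8214

0.821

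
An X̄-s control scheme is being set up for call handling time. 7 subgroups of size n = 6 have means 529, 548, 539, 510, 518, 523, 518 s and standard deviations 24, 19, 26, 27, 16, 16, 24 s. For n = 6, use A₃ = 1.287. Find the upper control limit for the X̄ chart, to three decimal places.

554.375

X̄̄ = (529 + 548 + 539 + 510 + 518 + 523 + 518) / 7 = 526.4286
s̄ = (24 + 19 + 26 + 27 + 16 + 16 + 24) / 7 = 21.7143
UCL = X̄̄ + A₃·s̄ = 526.4286 + 1.287 × 21.7143 = 554.3749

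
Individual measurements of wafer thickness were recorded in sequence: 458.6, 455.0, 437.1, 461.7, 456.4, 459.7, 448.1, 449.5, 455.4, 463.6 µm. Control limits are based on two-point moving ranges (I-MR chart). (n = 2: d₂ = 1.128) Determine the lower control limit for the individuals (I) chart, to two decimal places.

430.34

X̄ = (458.6 + 455.0 + 437.1 + 461.7 + 456.4 + 459.7 + 448.1 + 449.5 + 455.4 + 463.6) / 10 = 454.5100
Moving ranges: 3.6, 17.9, 24.6, 5.3, 3.3, 11.6, 1.4, 5.9, 8.2; M̄R̄ = 81.8000 / 9 = 9.0889
LCL = X̄ − 3·M̄R̄/d₂ = 454.5100 − 3 × 9.0889 / 1.128 = 430.3374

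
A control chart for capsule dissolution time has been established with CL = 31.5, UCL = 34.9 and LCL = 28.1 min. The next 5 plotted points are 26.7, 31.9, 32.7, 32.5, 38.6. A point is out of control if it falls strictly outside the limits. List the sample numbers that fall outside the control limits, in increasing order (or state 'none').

1, 5

Compare each point to [28.1, 34.9]: sample 1 = 26.7 < LCL; sample 5 = 38.6 > UCL.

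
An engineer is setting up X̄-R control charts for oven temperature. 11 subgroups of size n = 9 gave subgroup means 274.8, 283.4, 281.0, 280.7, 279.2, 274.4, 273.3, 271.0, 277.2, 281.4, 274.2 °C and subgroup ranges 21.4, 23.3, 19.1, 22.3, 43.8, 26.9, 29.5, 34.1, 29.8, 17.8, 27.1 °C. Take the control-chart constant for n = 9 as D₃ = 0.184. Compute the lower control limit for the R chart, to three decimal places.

4.936

R̄ = (21.4 + 23.3 + 19.1 + 22.3 + 43.8 + 26.9 + 29.5 + 34.1 + 29.8 + 17.8 + 27.1) / 11 = 295.1000 / 11 = 26.8273
LCL_R = D₃·R̄ = 0.184 × 26.8273 = 4.9362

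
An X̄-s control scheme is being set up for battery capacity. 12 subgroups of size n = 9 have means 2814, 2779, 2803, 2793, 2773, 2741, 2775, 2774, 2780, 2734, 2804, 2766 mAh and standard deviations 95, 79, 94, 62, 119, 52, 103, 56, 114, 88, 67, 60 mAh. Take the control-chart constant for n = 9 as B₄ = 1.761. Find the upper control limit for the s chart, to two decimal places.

s̄ = (95 + 79 + 94 + 62 + 119 + 52 + 103 + 56 + 114 + 88 + 67 + 60) / 12 = 82.4167
UCL_s = B₄·s̄ = 1.761 × 82.4167 = 145.1358

145.14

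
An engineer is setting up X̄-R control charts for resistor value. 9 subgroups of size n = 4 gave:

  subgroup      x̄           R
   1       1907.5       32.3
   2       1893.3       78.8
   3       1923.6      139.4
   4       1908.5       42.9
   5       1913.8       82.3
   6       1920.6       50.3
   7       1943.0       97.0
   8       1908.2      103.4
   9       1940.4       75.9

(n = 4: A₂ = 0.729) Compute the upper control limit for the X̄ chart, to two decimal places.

X̄̄ = (1907.5 + 1893.3 + 1923.6 + 1908.5 + 1913.8 + 1920.6 + 1943.0 + 1908.2 + 1940.4) / 9 = 17258.9000 / 9 = 1917.6556
R̄ = (32.3 + 78.8 + 139.4 + 42.9 + 82.3 + 50.3 + 97.0 + 103.4 + 75.9) / 9 = 702.3000 / 9 = 78.0333
UCL = X̄̄ + A₂·R̄ = 1917.6556 + 0.729 × 78.0333 = 1974.5419

1974.54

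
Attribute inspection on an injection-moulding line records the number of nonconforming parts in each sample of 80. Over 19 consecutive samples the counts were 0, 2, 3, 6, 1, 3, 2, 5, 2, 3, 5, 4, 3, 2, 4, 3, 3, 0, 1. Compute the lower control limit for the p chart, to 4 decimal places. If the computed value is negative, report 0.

0.0000

p̄ = Σdᵢ / (k·n) = 52 / (19 × 80) = 0.03421
LCL = p̄ − 3·√(p̄(1−p̄)/n) = 0.03421 − 3 × 0.02032 = -0.02676 → 0 (negative, so LCL = 0)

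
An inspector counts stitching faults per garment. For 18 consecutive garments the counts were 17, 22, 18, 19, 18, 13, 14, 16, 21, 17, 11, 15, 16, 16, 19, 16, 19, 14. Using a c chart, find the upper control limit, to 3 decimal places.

28.990

c̄ = (17 + 22 + 18 + 19 + 18 + 13 + 14 + 16 + 21 + 17 + 11 + 15 + 16 + 16 + 19 + 16 + 19 + 14) / 18 = 301 / 18 = 16.7222
UCL = c̄ + 3√c̄ = 16.7222 + 3 × √16.7222 = 16.7222 + 3 × 4.0893 = 28.9901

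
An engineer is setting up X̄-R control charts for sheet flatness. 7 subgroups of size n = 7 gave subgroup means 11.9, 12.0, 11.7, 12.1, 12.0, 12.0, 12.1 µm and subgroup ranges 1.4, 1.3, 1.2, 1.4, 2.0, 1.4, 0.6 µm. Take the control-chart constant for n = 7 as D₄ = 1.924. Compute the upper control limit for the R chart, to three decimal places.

2.556

R̄ = (1.4 + 1.3 + 1.2 + 1.4 + 2.0 + 1.4 + 0.6) / 7 = 9.3000 / 7 = 1.3286
UCL_R = D₄·R̄ = 1.924 × 1.3286 = 2.5562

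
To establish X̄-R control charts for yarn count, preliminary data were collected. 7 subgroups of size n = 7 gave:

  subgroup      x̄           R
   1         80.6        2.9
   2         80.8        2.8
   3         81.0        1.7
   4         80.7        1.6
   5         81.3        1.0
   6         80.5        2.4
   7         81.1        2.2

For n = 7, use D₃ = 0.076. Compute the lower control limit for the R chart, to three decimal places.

R̄ = (2.9 + 2.8 + 1.7 + 1.6 + 1.0 + 2.4 + 2.2) / 7 = 14.6000 / 7 = 2.0857
LCL_R = D₃·R̄ = 0.076 × 2.0857 = 0.1585

0.159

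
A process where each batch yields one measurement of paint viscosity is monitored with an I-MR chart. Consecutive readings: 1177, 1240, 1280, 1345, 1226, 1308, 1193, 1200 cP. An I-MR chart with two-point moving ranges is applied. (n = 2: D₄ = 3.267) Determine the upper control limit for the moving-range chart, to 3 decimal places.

229.157

Moving ranges: 63, 40, 65, 119, 82, 115, 7; M̄R̄ = 491.0000 / 7 = 70.1429
UCL_MR = D₄·M̄R̄ = 3.267 × 70.1429 = 229.1567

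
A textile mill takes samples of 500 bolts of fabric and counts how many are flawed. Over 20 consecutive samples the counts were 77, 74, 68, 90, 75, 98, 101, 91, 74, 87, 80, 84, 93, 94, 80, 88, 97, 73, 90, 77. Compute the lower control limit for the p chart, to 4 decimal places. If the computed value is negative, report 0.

p̄ = Σdᵢ / (k·n) = 1691 / (20 × 500) = 0.16910
LCL = p̄ − 3·√(p̄(1−p̄)/n) = 0.16910 − 3 × 0.01676 = 0.11881

0.1188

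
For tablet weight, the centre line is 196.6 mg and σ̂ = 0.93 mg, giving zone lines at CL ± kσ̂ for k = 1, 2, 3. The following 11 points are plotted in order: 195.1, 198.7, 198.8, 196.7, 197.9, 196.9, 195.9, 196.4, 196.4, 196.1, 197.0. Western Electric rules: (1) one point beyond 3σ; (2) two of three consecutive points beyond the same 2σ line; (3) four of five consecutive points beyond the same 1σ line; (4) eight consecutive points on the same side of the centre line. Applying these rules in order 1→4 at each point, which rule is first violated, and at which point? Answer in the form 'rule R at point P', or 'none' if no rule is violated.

Zone of each point (C = within 1σ̂, B = 1σ̂–2σ̂, A = 2σ̂–3σ̂, * = beyond 3σ̂; sign = side of CL): 1:-B, 2:+A, 3:+A, 4:+C, 5:+B, 6:+C, 7:-C, 8:-C, 9:-C, 10:-C, 11:+C
Rule 2 (two of three consecutive points beyond the same 2σ limit) is satisfied at point 3.

rule 2 at point 3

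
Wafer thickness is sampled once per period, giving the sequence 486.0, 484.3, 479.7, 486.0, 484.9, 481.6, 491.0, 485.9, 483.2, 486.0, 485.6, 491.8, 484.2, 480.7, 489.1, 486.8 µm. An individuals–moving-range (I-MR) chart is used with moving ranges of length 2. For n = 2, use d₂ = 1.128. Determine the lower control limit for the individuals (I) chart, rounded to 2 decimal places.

473.83

X̄ = (486.0 + 484.3 + 479.7 + 486.0 + 484.9 + 481.6 + 491.0 + 485.9 + 483.2 + 486.0 + 485.6 + 491.8 + 484.2 + 480.7 + 489.1 + 486.8) / 16 = 485.4250
Moving ranges: 1.7, 4.6, 6.3, 1.1, 3.3, 9.4, 5.1, 2.7, 2.8, 0.4, 6.2, 7.6, 3.5, 8.4, 2.3; M̄R̄ = 65.4000 / 15 = 4.3600
LCL = X̄ − 3·M̄R̄/d₂ = 485.4250 − 3 × 4.3600 / 1.128 = 473.8293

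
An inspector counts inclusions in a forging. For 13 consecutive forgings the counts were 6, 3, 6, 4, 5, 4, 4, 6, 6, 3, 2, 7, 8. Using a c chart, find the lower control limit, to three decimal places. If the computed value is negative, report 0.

0.000

c̄ = (6 + 3 + 6 + 4 + 5 + 4 + 4 + 6 + 6 + 3 + 2 + 7 + 8) / 13 = 64 / 13 = 4.9231
LCL = c̄ − 3√c̄ = 4.9231 − 3 × 2.2188 = -1.7333 → 0 (cannot be negative)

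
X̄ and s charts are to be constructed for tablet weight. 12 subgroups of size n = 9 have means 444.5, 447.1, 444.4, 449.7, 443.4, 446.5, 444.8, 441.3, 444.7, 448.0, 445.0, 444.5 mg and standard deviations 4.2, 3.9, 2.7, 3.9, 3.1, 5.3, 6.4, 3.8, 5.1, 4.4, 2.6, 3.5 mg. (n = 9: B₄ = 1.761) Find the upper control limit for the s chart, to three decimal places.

s̄ = (4.2 + 3.9 + 2.7 + 3.9 + 3.1 + 5.3 + 6.4 + 3.8 + 5.1 + 4.4 + 2.6 + 3.5) / 12 = 4.0750
UCL_s = B₄·s̄ = 1.761 × 4.0750 = 7.1761

7.176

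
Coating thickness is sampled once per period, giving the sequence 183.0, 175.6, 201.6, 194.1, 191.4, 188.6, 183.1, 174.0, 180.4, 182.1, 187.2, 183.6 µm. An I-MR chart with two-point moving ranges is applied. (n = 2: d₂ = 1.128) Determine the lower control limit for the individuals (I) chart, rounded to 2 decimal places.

X̄ = (183.0 + 175.6 + 201.6 + 194.1 + 191.4 + 188.6 + 183.1 + 174.0 + 180.4 + 182.1 + 187.2 + 183.6) / 12 = 185.3917
Moving ranges: 7.4, 26.0, 7.5, 2.7, 2.8, 5.5, 9.1, 6.4, 1.7, 5.1, 3.6; M̄R̄ = 77.8000 / 11 = 7.0727
LCL = X̄ − 3·M̄R̄/d₂ = 185.3917 − 3 × 7.0727 / 1.128 = 166.5812

166.58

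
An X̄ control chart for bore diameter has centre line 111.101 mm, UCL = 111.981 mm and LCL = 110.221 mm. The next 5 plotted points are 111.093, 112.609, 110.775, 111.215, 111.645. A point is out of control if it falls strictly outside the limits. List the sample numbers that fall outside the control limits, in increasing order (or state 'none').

2

Compare each point to [110.221, 111.981]: sample 2 = 112.609 > UCL.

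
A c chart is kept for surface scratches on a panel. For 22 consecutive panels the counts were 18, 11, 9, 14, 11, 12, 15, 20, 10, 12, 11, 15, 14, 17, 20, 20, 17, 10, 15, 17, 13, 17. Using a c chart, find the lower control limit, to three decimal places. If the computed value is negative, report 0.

c̄ = (18 + 11 + 9 + 14 + 11 + 12 + 15 + 20 + 10 + 12 + 11 + 15 + 14 + 17 + 20 + 20 + 17 + 10 + 15 + 17 + 13 + 17) / 22 = 318 / 22 = 14.4545
LCL = c̄ − 3√c̄ = 14.4545 − 3 × 3.8019 = 3.0488

3.049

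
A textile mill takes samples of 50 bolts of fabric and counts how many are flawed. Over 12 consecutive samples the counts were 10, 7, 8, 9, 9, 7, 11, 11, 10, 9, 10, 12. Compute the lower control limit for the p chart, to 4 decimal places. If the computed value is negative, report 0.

p̄ = Σdᵢ / (k·n) = 113 / (12 × 50) = 0.18833
LCL = p̄ − 3·√(p̄(1−p̄)/n) = 0.18833 − 3 × 0.05529 = 0.02246

0.0225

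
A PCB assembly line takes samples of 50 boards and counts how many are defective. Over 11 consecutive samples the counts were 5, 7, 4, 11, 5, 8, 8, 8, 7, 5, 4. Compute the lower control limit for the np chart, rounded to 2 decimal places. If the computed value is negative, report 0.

0.00

p̄ = Σdᵢ / (k·n) = 72 / (11 × 50) = 0.13091
LCL = np̄ − 3·√(np̄(1−p̄)) = 6.5455 − 3 × 2.3851 = -0.6098 → 0 (negative, so LCL = 0)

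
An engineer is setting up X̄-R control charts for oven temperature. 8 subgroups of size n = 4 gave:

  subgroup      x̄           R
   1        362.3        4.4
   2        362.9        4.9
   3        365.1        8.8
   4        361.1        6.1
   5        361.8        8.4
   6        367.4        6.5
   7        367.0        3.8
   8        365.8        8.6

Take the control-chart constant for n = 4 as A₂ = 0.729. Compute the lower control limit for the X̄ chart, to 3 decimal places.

X̄̄ = (362.3 + 362.9 + 365.1 + 361.1 + 361.8 + 367.4 + 367.0 + 365.8) / 8 = 2913.4000 / 8 = 364.1750
R̄ = (4.4 + 4.9 + 8.8 + 6.1 + 8.4 + 6.5 + 3.8 + 8.6) / 8 = 51.5000 / 8 = 6.4375
LCL = X̄̄ − A₂·R̄ = 364.1750 − 0.729 × 6.4375 = 359.4821

359.482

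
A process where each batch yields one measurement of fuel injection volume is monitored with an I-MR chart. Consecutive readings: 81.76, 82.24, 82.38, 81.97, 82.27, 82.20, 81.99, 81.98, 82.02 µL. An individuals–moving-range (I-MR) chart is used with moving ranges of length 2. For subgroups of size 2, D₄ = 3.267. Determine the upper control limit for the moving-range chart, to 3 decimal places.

0.678

Moving ranges: 0.48, 0.14, 0.41, 0.30, 0.07, 0.21, 0.01, 0.04; M̄R̄ = 1.6600 / 8 = 0.2075
UCL_MR = D₄·M̄R̄ = 3.267 × 0.2075 = 0.6779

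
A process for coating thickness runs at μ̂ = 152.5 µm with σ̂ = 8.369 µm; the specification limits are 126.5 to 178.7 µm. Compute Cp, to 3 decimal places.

Cp = (USL − LSL) / (6σ̂) = (178.7 − 126.5) / (6 × 8.369) = 52.2000 / 50.2140 = 1.0396

1.040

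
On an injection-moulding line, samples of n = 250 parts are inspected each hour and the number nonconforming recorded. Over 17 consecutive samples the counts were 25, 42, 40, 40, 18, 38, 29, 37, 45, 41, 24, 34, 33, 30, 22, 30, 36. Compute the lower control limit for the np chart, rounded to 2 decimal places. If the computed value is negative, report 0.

17.08

p̄ = Σdᵢ / (k·n) = 564 / (17 × 250) = 0.13271
LCL = np̄ − 3·√(np̄(1−p̄)) = 33.1765 − 3 × 5.3641 = 17.0841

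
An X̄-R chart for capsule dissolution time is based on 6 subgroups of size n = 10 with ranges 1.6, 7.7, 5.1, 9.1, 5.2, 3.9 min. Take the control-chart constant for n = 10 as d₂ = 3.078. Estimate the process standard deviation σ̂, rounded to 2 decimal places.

1.77

R̄ = (1.6 + 7.7 + 5.1 + 9.1 + 5.2 + 3.9) / 6 = 5.4333
σ̂ = R̄ / d₂ = 5.4333 / 3.078 = 1.7652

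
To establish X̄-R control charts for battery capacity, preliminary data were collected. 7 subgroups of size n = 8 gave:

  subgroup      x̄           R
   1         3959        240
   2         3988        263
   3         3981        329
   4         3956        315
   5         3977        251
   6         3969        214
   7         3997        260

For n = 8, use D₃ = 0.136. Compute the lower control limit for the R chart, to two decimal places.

36.37

R̄ = (240 + 263 + 329 + 315 + 251 + 214 + 260) / 7 = 1872.0000 / 7 = 267.4286
LCL_R = D₃·R̄ = 0.136 × 267.4286 = 36.3703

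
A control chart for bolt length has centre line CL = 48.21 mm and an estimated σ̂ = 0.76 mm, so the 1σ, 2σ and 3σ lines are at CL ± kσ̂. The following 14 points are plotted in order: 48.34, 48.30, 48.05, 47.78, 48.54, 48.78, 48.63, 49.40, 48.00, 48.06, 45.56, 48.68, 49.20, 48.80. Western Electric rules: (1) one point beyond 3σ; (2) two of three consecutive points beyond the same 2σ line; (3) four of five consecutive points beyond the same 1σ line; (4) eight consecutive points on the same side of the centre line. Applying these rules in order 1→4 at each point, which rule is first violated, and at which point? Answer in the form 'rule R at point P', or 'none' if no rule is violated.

Zone of each point (C = within 1σ̂, B = 1σ̂–2σ̂, A = 2σ̂–3σ̂, * = beyond 3σ̂; sign = side of CL): 1:+C, 2:+C, 3:-C, 4:-C, 5:+C, 6:+C, 7:+C, 8:+B, 9:-C, 10:-C, 11:-*, 12:+C, 13:+B, 14:+C
Rule 1 (one point beyond the 3σ limits) is satisfied at point 11.

rule 1 at point 11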